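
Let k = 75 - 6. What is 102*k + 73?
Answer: 7111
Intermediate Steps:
k = 69
102*k + 73 = 102*69 + 73 = 7038 + 73 = 7111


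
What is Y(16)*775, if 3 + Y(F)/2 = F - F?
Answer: -4650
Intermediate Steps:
Y(F) = -6 (Y(F) = -6 + 2*(F - F) = -6 + 2*0 = -6 + 0 = -6)
Y(16)*775 = -6*775 = -4650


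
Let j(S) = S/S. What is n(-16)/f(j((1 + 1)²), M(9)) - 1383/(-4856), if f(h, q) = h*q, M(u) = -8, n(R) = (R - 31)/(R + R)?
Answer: 15727/155392 ≈ 0.10121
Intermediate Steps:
n(R) = (-31 + R)/(2*R) (n(R) = (-31 + R)/((2*R)) = (-31 + R)*(1/(2*R)) = (-31 + R)/(2*R))
j(S) = 1
n(-16)/f(j((1 + 1)²), M(9)) - 1383/(-4856) = ((½)*(-31 - 16)/(-16))/((1*(-8))) - 1383/(-4856) = ((½)*(-1/16)*(-47))/(-8) - 1383*(-1/4856) = (47/32)*(-⅛) + 1383/4856 = -47/256 + 1383/4856 = 15727/155392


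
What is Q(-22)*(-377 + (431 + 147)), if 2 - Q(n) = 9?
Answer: -1407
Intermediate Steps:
Q(n) = -7 (Q(n) = 2 - 1*9 = 2 - 9 = -7)
Q(-22)*(-377 + (431 + 147)) = -7*(-377 + (431 + 147)) = -7*(-377 + 578) = -7*201 = -1407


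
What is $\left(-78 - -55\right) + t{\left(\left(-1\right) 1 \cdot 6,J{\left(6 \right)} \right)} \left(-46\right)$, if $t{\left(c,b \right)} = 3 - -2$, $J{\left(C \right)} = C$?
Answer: $-253$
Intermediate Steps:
$t{\left(c,b \right)} = 5$ ($t{\left(c,b \right)} = 3 + 2 = 5$)
$\left(-78 - -55\right) + t{\left(\left(-1\right) 1 \cdot 6,J{\left(6 \right)} \right)} \left(-46\right) = \left(-78 - -55\right) + 5 \left(-46\right) = \left(-78 + 55\right) - 230 = -23 - 230 = -253$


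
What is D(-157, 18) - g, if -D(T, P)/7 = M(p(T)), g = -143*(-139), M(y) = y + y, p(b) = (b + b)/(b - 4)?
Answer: -457799/23 ≈ -19904.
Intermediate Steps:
p(b) = 2*b/(-4 + b) (p(b) = (2*b)/(-4 + b) = 2*b/(-4 + b))
M(y) = 2*y
g = 19877
D(T, P) = -28*T/(-4 + T) (D(T, P) = -14*2*T/(-4 + T) = -28*T/(-4 + T))
D(-157, 18) - g = -28*(-157)/(-4 - 157) - 1*19877 = -28*(-157)/(-161) - 19877 = -28*(-157)*(-1/161) - 19877 = -628/23 - 19877 = -457799/23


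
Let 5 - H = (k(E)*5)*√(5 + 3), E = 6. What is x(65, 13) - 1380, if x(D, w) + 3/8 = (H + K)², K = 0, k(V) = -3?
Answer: 3557/8 + 300*√2 ≈ 868.89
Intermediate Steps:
H = 5 + 30*√2 (H = 5 - (-3*5)*√(5 + 3) = 5 - (-15)*√8 = 5 - (-15)*2*√2 = 5 - (-30)*√2 = 5 + 30*√2 ≈ 47.426)
x(D, w) = -3/8 + (5 + 30*√2)² (x(D, w) = -3/8 + ((5 + 30*√2) + 0)² = -3/8 + (5 + 30*√2)²)
x(65, 13) - 1380 = (14597/8 + 300*√2) - 1380 = 3557/8 + 300*√2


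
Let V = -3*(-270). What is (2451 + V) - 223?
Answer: 3038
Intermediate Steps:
V = 810
(2451 + V) - 223 = (2451 + 810) - 223 = 3261 - 223 = 3038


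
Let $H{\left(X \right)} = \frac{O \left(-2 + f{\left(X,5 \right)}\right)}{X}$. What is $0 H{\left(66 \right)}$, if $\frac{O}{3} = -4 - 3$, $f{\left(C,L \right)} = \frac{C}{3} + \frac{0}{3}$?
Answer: $0$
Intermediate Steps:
$f{\left(C,L \right)} = \frac{C}{3}$ ($f{\left(C,L \right)} = C \frac{1}{3} + 0 \cdot \frac{1}{3} = \frac{C}{3} + 0 = \frac{C}{3}$)
$O = -21$ ($O = 3 \left(-4 - 3\right) = 3 \left(-7\right) = -21$)
$H{\left(X \right)} = \frac{42 - 7 X}{X}$ ($H{\left(X \right)} = \frac{\left(-21\right) \left(-2 + \frac{X}{3}\right)}{X} = \frac{42 - 7 X}{X}$)
$0 H{\left(66 \right)} = 0 \left(-7 + \frac{42}{66}\right) = 0 \left(-7 + 42 \cdot \frac{1}{66}\right) = 0 \left(-7 + \frac{7}{11}\right) = 0 \left(- \frac{70}{11}\right) = 0$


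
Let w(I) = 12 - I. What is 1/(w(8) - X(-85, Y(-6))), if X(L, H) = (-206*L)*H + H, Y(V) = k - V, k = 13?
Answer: -1/332705 ≈ -3.0057e-6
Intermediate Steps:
Y(V) = 13 - V
X(L, H) = H - 206*H*L (X(L, H) = -206*H*L + H = H - 206*H*L)
1/(w(8) - X(-85, Y(-6))) = 1/((12 - 1*8) - (13 - 1*(-6))*(1 - 206*(-85))) = 1/((12 - 8) - (13 + 6)*(1 + 17510)) = 1/(4 - 19*17511) = 1/(4 - 1*332709) = 1/(4 - 332709) = 1/(-332705) = -1/332705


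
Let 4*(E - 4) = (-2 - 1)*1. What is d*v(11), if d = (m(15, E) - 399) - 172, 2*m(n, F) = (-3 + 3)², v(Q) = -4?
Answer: 2284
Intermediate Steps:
E = 13/4 (E = 4 + ((-2 - 1)*1)/4 = 4 + (-3*1)/4 = 4 + (¼)*(-3) = 4 - ¾ = 13/4 ≈ 3.2500)
m(n, F) = 0 (m(n, F) = (-3 + 3)²/2 = (½)*0² = (½)*0 = 0)
d = -571 (d = (0 - 399) - 172 = -399 - 172 = -571)
d*v(11) = -571*(-4) = 2284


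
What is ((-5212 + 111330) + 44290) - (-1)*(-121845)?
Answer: 28563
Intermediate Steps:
((-5212 + 111330) + 44290) - (-1)*(-121845) = (106118 + 44290) - 1*121845 = 150408 - 121845 = 28563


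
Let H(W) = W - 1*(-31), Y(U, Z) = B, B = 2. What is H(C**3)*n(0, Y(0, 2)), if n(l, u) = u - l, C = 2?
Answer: 78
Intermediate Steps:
Y(U, Z) = 2
H(W) = 31 + W (H(W) = W + 31 = 31 + W)
H(C**3)*n(0, Y(0, 2)) = (31 + 2**3)*(2 - 1*0) = (31 + 8)*(2 + 0) = 39*2 = 78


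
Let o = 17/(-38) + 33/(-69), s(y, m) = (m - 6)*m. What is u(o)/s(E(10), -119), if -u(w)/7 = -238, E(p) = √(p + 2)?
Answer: 14/125 ≈ 0.11200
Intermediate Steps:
E(p) = √(2 + p)
s(y, m) = m*(-6 + m) (s(y, m) = (-6 + m)*m = m*(-6 + m))
o = -809/874 (o = 17*(-1/38) + 33*(-1/69) = -17/38 - 11/23 = -809/874 ≈ -0.92563)
u(w) = 1666 (u(w) = -7*(-238) = 1666)
u(o)/s(E(10), -119) = 1666/((-119*(-6 - 119))) = 1666/((-119*(-125))) = 1666/14875 = 1666*(1/14875) = 14/125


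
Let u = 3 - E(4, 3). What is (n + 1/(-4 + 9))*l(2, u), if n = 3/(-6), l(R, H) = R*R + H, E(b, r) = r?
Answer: -6/5 ≈ -1.2000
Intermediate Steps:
u = 0 (u = 3 - 1*3 = 3 - 3 = 0)
l(R, H) = H + R² (l(R, H) = R² + H = H + R²)
n = -½ (n = 3*(-⅙) = -½ ≈ -0.50000)
(n + 1/(-4 + 9))*l(2, u) = (-½ + 1/(-4 + 9))*(0 + 2²) = (-½ + 1/5)*(0 + 4) = (-½ + ⅕)*4 = -3/10*4 = -6/5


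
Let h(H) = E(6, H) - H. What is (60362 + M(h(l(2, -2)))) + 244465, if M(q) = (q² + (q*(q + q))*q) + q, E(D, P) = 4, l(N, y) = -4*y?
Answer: 304711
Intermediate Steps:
h(H) = 4 - H
M(q) = q + q² + 2*q³ (M(q) = (q² + (q*(2*q))*q) + q = (q² + (2*q²)*q) + q = (q² + 2*q³) + q = q + q² + 2*q³)
(60362 + M(h(l(2, -2)))) + 244465 = (60362 + (4 - (-4)*(-2))*(1 + (4 - (-4)*(-2)) + 2*(4 - (-4)*(-2))²)) + 244465 = (60362 + (4 - 1*8)*(1 + (4 - 1*8) + 2*(4 - 1*8)²)) + 244465 = (60362 + (4 - 8)*(1 + (4 - 8) + 2*(4 - 8)²)) + 244465 = (60362 - 4*(1 - 4 + 2*(-4)²)) + 244465 = (60362 - 4*(1 - 4 + 2*16)) + 244465 = (60362 - 4*(1 - 4 + 32)) + 244465 = (60362 - 4*29) + 244465 = (60362 - 116) + 244465 = 60246 + 244465 = 304711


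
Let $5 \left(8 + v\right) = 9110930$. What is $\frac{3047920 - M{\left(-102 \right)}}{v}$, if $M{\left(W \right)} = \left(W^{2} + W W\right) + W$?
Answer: $\frac{1513607}{911089} \approx 1.6613$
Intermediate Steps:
$v = 1822178$ ($v = -8 + \frac{1}{5} \cdot 9110930 = -8 + 1822186 = 1822178$)
$M{\left(W \right)} = W + 2 W^{2}$ ($M{\left(W \right)} = \left(W^{2} + W^{2}\right) + W = 2 W^{2} + W = W + 2 W^{2}$)
$\frac{3047920 - M{\left(-102 \right)}}{v} = \frac{3047920 - - 102 \left(1 + 2 \left(-102\right)\right)}{1822178} = \left(3047920 - - 102 \left(1 - 204\right)\right) \frac{1}{1822178} = \left(3047920 - \left(-102\right) \left(-203\right)\right) \frac{1}{1822178} = \left(3047920 - 20706\right) \frac{1}{1822178} = 3027214 \cdot \frac{1}{1822178} = \frac{1513607}{911089}$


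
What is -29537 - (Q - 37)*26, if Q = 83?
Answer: -30733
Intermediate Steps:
-29537 - (Q - 37)*26 = -29537 - (83 - 37)*26 = -29537 - 46*26 = -29537 - 1*1196 = -29537 - 1196 = -30733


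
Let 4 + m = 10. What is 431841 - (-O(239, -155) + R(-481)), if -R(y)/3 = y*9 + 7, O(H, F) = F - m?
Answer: 418714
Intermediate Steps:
m = 6 (m = -4 + 10 = 6)
O(H, F) = -6 + F (O(H, F) = F - 1*6 = F - 6 = -6 + F)
R(y) = -21 - 27*y (R(y) = -3*(y*9 + 7) = -3*(9*y + 7) = -3*(7 + 9*y) = -21 - 27*y)
431841 - (-O(239, -155) + R(-481)) = 431841 - (-(-6 - 155) + (-21 - 27*(-481))) = 431841 - (-1*(-161) + (-21 + 12987)) = 431841 - (161 + 12966) = 431841 - 1*13127 = 431841 - 13127 = 418714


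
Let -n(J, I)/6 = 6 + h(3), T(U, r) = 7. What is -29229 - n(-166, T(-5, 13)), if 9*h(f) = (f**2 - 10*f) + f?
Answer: -29205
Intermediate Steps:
h(f) = -f + f**2/9 (h(f) = ((f**2 - 10*f) + f)/9 = (f**2 - 9*f)/9 = -f + f**2/9)
n(J, I) = -24 (n(J, I) = -6*(6 + (1/9)*3*(-9 + 3)) = -6*(6 + (1/9)*3*(-6)) = -6*(6 - 2) = -6*4 = -24)
-29229 - n(-166, T(-5, 13)) = -29229 - 1*(-24) = -29229 + 24 = -29205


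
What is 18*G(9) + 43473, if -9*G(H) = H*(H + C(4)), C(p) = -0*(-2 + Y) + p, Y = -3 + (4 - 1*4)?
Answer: 43239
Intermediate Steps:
Y = -3 (Y = -3 + (4 - 4) = -3 + 0 = -3)
C(p) = p (C(p) = -0*(-2 - 3) + p = -0*(-5) + p = -2*0 + p = 0 + p = p)
G(H) = -H*(4 + H)/9 (G(H) = -H*(H + 4)/9 = -H*(4 + H)/9)
18*G(9) + 43473 = 18*(-⅑*9*(4 + 9)) + 43473 = 18*(-⅑*9*13) + 43473 = 18*(-13) + 43473 = -234 + 43473 = 43239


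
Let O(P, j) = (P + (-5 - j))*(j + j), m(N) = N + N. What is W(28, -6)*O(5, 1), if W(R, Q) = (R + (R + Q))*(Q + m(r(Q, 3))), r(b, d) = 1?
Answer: 400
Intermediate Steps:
m(N) = 2*N
O(P, j) = 2*j*(-5 + P - j) (O(P, j) = (-5 + P - j)*(2*j) = 2*j*(-5 + P - j))
W(R, Q) = (2 + Q)*(Q + 2*R) (W(R, Q) = (R + (R + Q))*(Q + 2*1) = (R + (Q + R))*(Q + 2) = (Q + 2*R)*(2 + Q) = (2 + Q)*(Q + 2*R))
W(28, -6)*O(5, 1) = ((-6)² + 2*(-6) + 4*28 + 2*(-6)*28)*(2*1*(-5 + 5 - 1*1)) = (36 - 12 + 112 - 336)*(2*1*(-5 + 5 - 1)) = -400*(-1) = -200*(-2) = 400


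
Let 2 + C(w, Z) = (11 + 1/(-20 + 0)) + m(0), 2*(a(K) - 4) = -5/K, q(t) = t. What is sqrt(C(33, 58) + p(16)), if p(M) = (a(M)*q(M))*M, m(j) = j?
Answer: sqrt(99295)/10 ≈ 31.511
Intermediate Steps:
a(K) = 4 - 5/(2*K) (a(K) = 4 + (-5/K)/2 = 4 - 5/(2*K))
C(w, Z) = 179/20 (C(w, Z) = -2 + ((11 + 1/(-20 + 0)) + 0) = -2 + ((11 + 1/(-20)) + 0) = -2 + ((11 - 1/20) + 0) = -2 + (219/20 + 0) = -2 + 219/20 = 179/20)
p(M) = M**2*(4 - 5/(2*M)) (p(M) = ((4 - 5/(2*M))*M)*M = (M*(4 - 5/(2*M)))*M = M**2*(4 - 5/(2*M)))
sqrt(C(33, 58) + p(16)) = sqrt(179/20 + (1/2)*16*(-5 + 8*16)) = sqrt(179/20 + (1/2)*16*(-5 + 128)) = sqrt(179/20 + (1/2)*16*123) = sqrt(179/20 + 984) = sqrt(19859/20) = sqrt(99295)/10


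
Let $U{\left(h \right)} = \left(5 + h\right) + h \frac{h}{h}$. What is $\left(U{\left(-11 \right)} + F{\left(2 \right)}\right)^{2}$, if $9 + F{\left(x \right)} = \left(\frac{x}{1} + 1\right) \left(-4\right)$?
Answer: $1444$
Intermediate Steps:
$U{\left(h \right)} = 5 + 2 h$ ($U{\left(h \right)} = \left(5 + h\right) + h 1 = \left(5 + h\right) + h = 5 + 2 h$)
$F{\left(x \right)} = -13 - 4 x$ ($F{\left(x \right)} = -9 + \left(\frac{x}{1} + 1\right) \left(-4\right) = -9 + \left(x 1 + 1\right) \left(-4\right) = -9 + \left(x + 1\right) \left(-4\right) = -9 + \left(1 + x\right) \left(-4\right) = -9 - \left(4 + 4 x\right) = -13 - 4 x$)
$\left(U{\left(-11 \right)} + F{\left(2 \right)}\right)^{2} = \left(\left(5 + 2 \left(-11\right)\right) - 21\right)^{2} = \left(\left(5 - 22\right) - 21\right)^{2} = \left(-17 - 21\right)^{2} = \left(-38\right)^{2} = 1444$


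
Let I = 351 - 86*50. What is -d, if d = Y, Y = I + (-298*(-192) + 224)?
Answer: -53491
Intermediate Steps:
I = -3949 (I = 351 - 4300 = -3949)
Y = 53491 (Y = -3949 + (-298*(-192) + 224) = -3949 + (57216 + 224) = -3949 + 57440 = 53491)
d = 53491
-d = -1*53491 = -53491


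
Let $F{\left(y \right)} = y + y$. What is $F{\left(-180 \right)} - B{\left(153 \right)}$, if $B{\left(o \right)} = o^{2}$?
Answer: $-23769$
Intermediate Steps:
$F{\left(y \right)} = 2 y$
$F{\left(-180 \right)} - B{\left(153 \right)} = 2 \left(-180\right) - 153^{2} = -360 - 23409 = -23769$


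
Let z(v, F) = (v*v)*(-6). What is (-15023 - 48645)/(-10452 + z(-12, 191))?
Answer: 15917/2829 ≈ 5.6264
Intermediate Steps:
z(v, F) = -6*v² (z(v, F) = v²*(-6) = -6*v²)
(-15023 - 48645)/(-10452 + z(-12, 191)) = (-15023 - 48645)/(-10452 - 6*(-12)²) = -63668/(-10452 - 6*144) = -63668/(-10452 - 864) = -63668/(-11316) = -63668*(-1/11316) = 15917/2829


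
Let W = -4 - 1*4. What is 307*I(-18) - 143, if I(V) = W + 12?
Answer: 1085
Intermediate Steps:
W = -8 (W = -4 - 4 = -8)
I(V) = 4 (I(V) = -8 + 12 = 4)
307*I(-18) - 143 = 307*4 - 143 = 1228 - 143 = 1085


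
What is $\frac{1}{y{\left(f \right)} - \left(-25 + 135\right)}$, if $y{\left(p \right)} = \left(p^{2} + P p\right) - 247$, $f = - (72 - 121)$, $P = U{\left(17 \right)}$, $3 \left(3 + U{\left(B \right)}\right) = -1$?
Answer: $\frac{3}{5642} \approx 0.00053173$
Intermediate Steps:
$U{\left(B \right)} = - \frac{10}{3}$ ($U{\left(B \right)} = -3 + \frac{1}{3} \left(-1\right) = -3 - \frac{1}{3} = - \frac{10}{3}$)
$P = - \frac{10}{3} \approx -3.3333$
$f = 49$ ($f = - (72 - 121) = \left(-1\right) \left(-49\right) = 49$)
$y{\left(p \right)} = -247 + p^{2} - \frac{10 p}{3}$ ($y{\left(p \right)} = \left(p^{2} - \frac{10 p}{3}\right) - 247 = -247 + p^{2} - \frac{10 p}{3}$)
$\frac{1}{y{\left(f \right)} - \left(-25 + 135\right)} = \frac{1}{\left(-247 + 49^{2} - \frac{490}{3}\right) - \left(-25 + 135\right)} = \frac{1}{\left(-247 + 2401 - \frac{490}{3}\right) - 110} = \frac{1}{\frac{5972}{3} - 110} = \frac{1}{\frac{5642}{3}} = \frac{3}{5642}$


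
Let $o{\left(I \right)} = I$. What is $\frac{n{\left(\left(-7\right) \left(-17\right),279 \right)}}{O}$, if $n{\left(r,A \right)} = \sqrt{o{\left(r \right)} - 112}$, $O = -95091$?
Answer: $- \frac{\sqrt{7}}{95091} \approx -2.7823 \cdot 10^{-5}$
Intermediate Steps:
$n{\left(r,A \right)} = \sqrt{-112 + r}$ ($n{\left(r,A \right)} = \sqrt{r - 112} = \sqrt{-112 + r}$)
$\frac{n{\left(\left(-7\right) \left(-17\right),279 \right)}}{O} = \frac{\sqrt{-112 - -119}}{-95091} = \sqrt{-112 + 119} \left(- \frac{1}{95091}\right) = \sqrt{7} \left(- \frac{1}{95091}\right) = - \frac{\sqrt{7}}{95091}$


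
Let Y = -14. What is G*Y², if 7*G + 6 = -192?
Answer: -5544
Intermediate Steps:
G = -198/7 (G = -6/7 + (⅐)*(-192) = -6/7 - 192/7 = -198/7 ≈ -28.286)
G*Y² = -198/7*(-14)² = -198/7*196 = -5544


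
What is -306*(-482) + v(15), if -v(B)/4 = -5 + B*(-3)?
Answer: 147692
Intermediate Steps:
v(B) = 20 + 12*B (v(B) = -4*(-5 + B*(-3)) = -4*(-5 - 3*B) = 20 + 12*B)
-306*(-482) + v(15) = -306*(-482) + (20 + 12*15) = 147492 + (20 + 180) = 147492 + 200 = 147692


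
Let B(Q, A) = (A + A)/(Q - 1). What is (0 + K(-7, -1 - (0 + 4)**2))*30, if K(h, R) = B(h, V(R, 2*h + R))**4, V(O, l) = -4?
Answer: 30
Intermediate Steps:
B(Q, A) = 2*A/(-1 + Q) (B(Q, A) = (2*A)/(-1 + Q) = 2*A/(-1 + Q))
K(h, R) = 4096/(-1 + h)**4 (K(h, R) = (2*(-4)/(-1 + h))**4 = (-8/(-1 + h))**4 = 4096/(-1 + h)**4)
(0 + K(-7, -1 - (0 + 4)**2))*30 = (0 + 4096/(-1 - 7)**4)*30 = (0 + 4096/(-8)**4)*30 = (0 + 4096*(1/4096))*30 = (0 + 1)*30 = 1*30 = 30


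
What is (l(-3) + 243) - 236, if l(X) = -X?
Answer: 10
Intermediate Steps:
(l(-3) + 243) - 236 = (-1*(-3) + 243) - 236 = (3 + 243) - 236 = 246 - 236 = 10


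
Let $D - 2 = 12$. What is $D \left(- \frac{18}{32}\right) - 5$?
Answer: $- \frac{103}{8} \approx -12.875$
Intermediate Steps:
$D = 14$ ($D = 2 + 12 = 14$)
$D \left(- \frac{18}{32}\right) - 5 = 14 \left(- \frac{18}{32}\right) - 5 = 14 \left(\left(-18\right) \frac{1}{32}\right) - 5 = 14 \left(- \frac{9}{16}\right) - 5 = - \frac{63}{8} - 5 = - \frac{103}{8}$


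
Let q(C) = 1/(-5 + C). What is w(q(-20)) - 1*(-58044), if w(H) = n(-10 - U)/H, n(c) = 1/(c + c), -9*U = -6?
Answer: 3714891/64 ≈ 58045.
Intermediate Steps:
U = ⅔ (U = -⅑*(-6) = ⅔ ≈ 0.66667)
n(c) = 1/(2*c)
w(H) = -3/(64*H) (w(H) = (1/(2*(-10 - 1*⅔)))/H = (1/(2*(-10 - ⅔)))/H = (1/(2*(-32/3)))/H = ((½)*(-3/32))/H = -3/(64*H))
w(q(-20)) - 1*(-58044) = -3/(64*(1/(-5 - 20))) - 1*(-58044) = -3/(64*(1/(-25))) + 58044 = -3/(64*(-1/25)) + 58044 = -3/64*(-25) + 58044 = 75/64 + 58044 = 3714891/64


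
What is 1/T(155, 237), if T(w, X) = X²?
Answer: 1/56169 ≈ 1.7803e-5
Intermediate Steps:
1/T(155, 237) = 1/(237²) = 1/56169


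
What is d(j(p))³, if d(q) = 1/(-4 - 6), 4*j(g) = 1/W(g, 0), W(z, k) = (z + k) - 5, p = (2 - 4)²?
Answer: -1/1000 ≈ -0.0010000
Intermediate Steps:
p = 4 (p = (-2)² = 4)
W(z, k) = -5 + k + z (W(z, k) = (k + z) - 5 = -5 + k + z)
j(g) = 1/(4*(-5 + g)) (j(g) = 1/(4*(-5 + 0 + g)) = 1/(4*(-5 + g)))
d(q) = -⅒ (d(q) = 1/(-10) = -⅒)
d(j(p))³ = (-⅒)³ = -1/1000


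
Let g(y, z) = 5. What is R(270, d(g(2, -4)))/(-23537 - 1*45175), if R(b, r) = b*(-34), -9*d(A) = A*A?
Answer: 765/5726 ≈ 0.13360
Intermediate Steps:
d(A) = -A**2/9 (d(A) = -A*A/9 = -A**2/9)
R(b, r) = -34*b
R(270, d(g(2, -4)))/(-23537 - 1*45175) = (-34*270)/(-23537 - 1*45175) = -9180/(-23537 - 45175) = -9180/(-68712) = -9180*(-1/68712) = 765/5726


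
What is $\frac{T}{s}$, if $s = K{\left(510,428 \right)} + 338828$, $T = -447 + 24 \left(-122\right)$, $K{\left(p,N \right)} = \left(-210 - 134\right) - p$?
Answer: $- \frac{1125}{112658} \approx -0.009986$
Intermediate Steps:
$K{\left(p,N \right)} = -344 - p$
$T = -3375$ ($T = -447 - 2928 = -3375$)
$s = 337974$ ($s = \left(-344 - 510\right) + 338828 = -854 + 338828 = 337974$)
$\frac{T}{s} = - \frac{3375}{337974} = \left(-3375\right) \frac{1}{337974} = - \frac{1125}{112658}$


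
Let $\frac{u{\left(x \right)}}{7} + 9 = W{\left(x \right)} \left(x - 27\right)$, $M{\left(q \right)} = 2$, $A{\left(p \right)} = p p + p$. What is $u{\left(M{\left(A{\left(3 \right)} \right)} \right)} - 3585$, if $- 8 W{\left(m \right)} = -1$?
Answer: $- \frac{29359}{8} \approx -3669.9$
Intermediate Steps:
$A{\left(p \right)} = p + p^{2}$ ($A{\left(p \right)} = p^{2} + p = p + p^{2}$)
$W{\left(m \right)} = \frac{1}{8}$ ($W{\left(m \right)} = \left(- \frac{1}{8}\right) \left(-1\right) = \frac{1}{8}$)
$u{\left(x \right)} = - \frac{693}{8} + \frac{7 x}{8}$ ($u{\left(x \right)} = -63 + 7 \frac{x - 27}{8} = -63 + 7 \frac{-27 + x}{8} = -63 + 7 \left(- \frac{27}{8} + \frac{x}{8}\right) = -63 + \left(- \frac{189}{8} + \frac{7 x}{8}\right) = - \frac{693}{8} + \frac{7 x}{8}$)
$u{\left(M{\left(A{\left(3 \right)} \right)} \right)} - 3585 = \left(- \frac{693}{8} + \frac{7}{8} \cdot 2\right) - 3585 = \left(- \frac{693}{8} + \frac{7}{4}\right) - 3585 = - \frac{679}{8} - 3585 = - \frac{29359}{8}$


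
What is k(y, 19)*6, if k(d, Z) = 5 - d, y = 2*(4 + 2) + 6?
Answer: -78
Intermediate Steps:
y = 18 (y = 2*6 + 6 = 12 + 6 = 18)
k(y, 19)*6 = (5 - 1*18)*6 = (5 - 18)*6 = -13*6 = -78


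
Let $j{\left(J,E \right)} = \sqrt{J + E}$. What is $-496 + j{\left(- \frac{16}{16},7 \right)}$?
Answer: $-496 + \sqrt{6} \approx -493.55$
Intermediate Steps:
$j{\left(J,E \right)} = \sqrt{E + J}$
$-496 + j{\left(- \frac{16}{16},7 \right)} = -496 + \sqrt{7 - \frac{16}{16}} = -496 + \sqrt{7 - 1} = -496 + \sqrt{6}$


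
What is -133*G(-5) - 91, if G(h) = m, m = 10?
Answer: -1421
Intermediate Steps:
G(h) = 10
-133*G(-5) - 91 = -133*10 - 91 = -1330 - 91 = -1421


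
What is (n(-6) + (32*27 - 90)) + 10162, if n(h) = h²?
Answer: 10972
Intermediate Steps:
(n(-6) + (32*27 - 90)) + 10162 = ((-6)² + (32*27 - 90)) + 10162 = (36 + (864 - 90)) + 10162 = (36 + 774) + 10162 = 810 + 10162 = 10972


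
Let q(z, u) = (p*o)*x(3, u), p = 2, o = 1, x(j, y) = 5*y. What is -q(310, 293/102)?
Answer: -1465/51 ≈ -28.725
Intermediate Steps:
q(z, u) = 10*u (q(z, u) = (2*1)*(5*u) = 2*(5*u) = 10*u)
-q(310, 293/102) = -10*293/102 = -1*1465/51 = -1465/51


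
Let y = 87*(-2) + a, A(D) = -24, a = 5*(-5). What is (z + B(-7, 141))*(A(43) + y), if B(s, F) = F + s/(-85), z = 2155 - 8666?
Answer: 120741789/85 ≈ 1.4205e+6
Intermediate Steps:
a = -25
z = -6511
y = -199 (y = 87*(-2) - 25 = -174 - 25 = -199)
B(s, F) = F - s/85 (B(s, F) = F + s*(-1/85) = F - s/85)
(z + B(-7, 141))*(A(43) + y) = (-6511 + (141 - 1/85*(-7)))*(-24 - 199) = (-6511 + (141 + 7/85))*(-223) = (-6511 + 11992/85)*(-223) = -541443/85*(-223) = 120741789/85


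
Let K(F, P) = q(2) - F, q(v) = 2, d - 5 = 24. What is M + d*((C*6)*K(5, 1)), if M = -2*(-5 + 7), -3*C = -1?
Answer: -178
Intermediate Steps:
d = 29 (d = 5 + 24 = 29)
C = ⅓ (C = -⅓*(-1) = ⅓ ≈ 0.33333)
K(F, P) = 2 - F
M = -4 (M = -2*2 = -4)
M + d*((C*6)*K(5, 1)) = -4 + 29*(((⅓)*6)*(2 - 1*5)) = -4 + 29*(2*(2 - 5)) = -4 + 29*(2*(-3)) = -4 + 29*(-6) = -4 - 174 = -178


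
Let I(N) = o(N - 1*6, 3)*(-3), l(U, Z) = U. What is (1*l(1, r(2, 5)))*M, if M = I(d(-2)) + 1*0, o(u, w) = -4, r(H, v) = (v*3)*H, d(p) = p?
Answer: 12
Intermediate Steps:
r(H, v) = 3*H*v (r(H, v) = (3*v)*H = 3*H*v)
I(N) = 12 (I(N) = -4*(-3) = 12)
M = 12 (M = 12 + 1*0 = 12 + 0 = 12)
(1*l(1, r(2, 5)))*M = (1*1)*12 = 1*12 = 12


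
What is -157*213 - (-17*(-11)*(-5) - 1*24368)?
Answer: -8138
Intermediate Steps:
-157*213 - (-17*(-11)*(-5) - 1*24368) = -33441 - (187*(-5) - 24368) = -33441 - (-935 - 24368) = -33441 - 1*(-25303) = -33441 + 25303 = -8138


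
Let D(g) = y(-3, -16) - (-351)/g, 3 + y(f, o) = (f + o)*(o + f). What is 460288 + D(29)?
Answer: 13359085/29 ≈ 4.6066e+5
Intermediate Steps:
y(f, o) = -3 + (f + o)² (y(f, o) = -3 + (f + o)*(o + f) = -3 + (f + o)*(f + o) = -3 + (f + o)²)
D(g) = 358 + 351/g (D(g) = (-3 + (-3 - 16)²) - (-351)/g = (-3 + (-19)²) + 351/g = (-3 + 361) + 351/g = 358 + 351/g)
460288 + D(29) = 460288 + (358 + 351/29) = 460288 + 10733/29 = 13359085/29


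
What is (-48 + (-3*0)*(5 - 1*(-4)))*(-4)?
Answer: 192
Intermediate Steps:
(-48 + (-3*0)*(5 - 1*(-4)))*(-4) = (-48 + 0*(5 + 4))*(-4) = (-48 + 0*9)*(-4) = (-48 + 0)*(-4) = -48*(-4) = 192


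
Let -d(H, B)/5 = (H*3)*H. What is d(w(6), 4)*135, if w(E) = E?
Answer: -72900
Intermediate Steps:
d(H, B) = -15*H**2 (d(H, B) = -5*H*3*H = -5*3*H*H = -15*H**2)
d(w(6), 4)*135 = -15*6**2*135 = -15*36*135 = -540*135 = -72900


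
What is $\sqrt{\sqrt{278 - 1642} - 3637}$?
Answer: $\sqrt{-3637 + 2 i \sqrt{341}} \approx 0.3062 + 60.308 i$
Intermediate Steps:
$\sqrt{\sqrt{278 - 1642} - 3637} = \sqrt{\sqrt{-1364} - 3637} = \sqrt{2 i \sqrt{341} - 3637} = \sqrt{-3637 + 2 i \sqrt{341}}$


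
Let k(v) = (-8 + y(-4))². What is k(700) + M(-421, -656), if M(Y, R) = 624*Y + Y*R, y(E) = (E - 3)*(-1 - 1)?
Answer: 13508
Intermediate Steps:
y(E) = 6 - 2*E (y(E) = (-3 + E)*(-2) = 6 - 2*E)
M(Y, R) = 624*Y + R*Y
k(v) = 36 (k(v) = (-8 + (6 - 2*(-4)))² = (-8 + (6 + 8))² = (-8 + 14)² = 6² = 36)
k(700) + M(-421, -656) = 36 - 421*(624 - 656) = 36 - 421*(-32) = 36 + 13472 = 13508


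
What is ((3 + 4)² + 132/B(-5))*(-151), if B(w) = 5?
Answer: -56927/5 ≈ -11385.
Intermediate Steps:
((3 + 4)² + 132/B(-5))*(-151) = ((3 + 4)² + 132/5)*(-151) = (7² + 132*(⅕))*(-151) = (49 + 132/5)*(-151) = (377/5)*(-151) = -56927/5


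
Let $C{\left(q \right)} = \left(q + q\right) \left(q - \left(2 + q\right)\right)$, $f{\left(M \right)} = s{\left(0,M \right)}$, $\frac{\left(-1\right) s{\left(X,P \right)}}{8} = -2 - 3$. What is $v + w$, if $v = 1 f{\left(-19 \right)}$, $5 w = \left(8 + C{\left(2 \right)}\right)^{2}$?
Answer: $40$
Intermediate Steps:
$s{\left(X,P \right)} = 40$ ($s{\left(X,P \right)} = - 8 \left(-2 - 3\right) = \left(-8\right) \left(-5\right) = 40$)
$f{\left(M \right)} = 40$
$C{\left(q \right)} = - 4 q$ ($C{\left(q \right)} = 2 q \left(-2\right) = - 4 q$)
$w = 0$ ($w = \frac{\left(8 - 8\right)^{2}}{5} = \frac{0^{2}}{5} = \frac{1}{5} \cdot 0 = 0$)
$v = 40$ ($v = 1 \cdot 40 = 40$)
$v + w = 40 + 0 = 40$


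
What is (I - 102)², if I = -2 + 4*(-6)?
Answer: 16384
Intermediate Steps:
I = -26 (I = -2 - 24 = -26)
(I - 102)² = (-26 - 102)² = (-128)² = 16384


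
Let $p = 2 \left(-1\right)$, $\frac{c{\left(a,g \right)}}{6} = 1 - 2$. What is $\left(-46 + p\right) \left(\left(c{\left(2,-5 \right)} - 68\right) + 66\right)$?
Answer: $384$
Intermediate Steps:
$c{\left(a,g \right)} = -6$ ($c{\left(a,g \right)} = 6 \left(1 - 2\right) = 6 \left(-1\right) = -6$)
$p = -2$
$\left(-46 + p\right) \left(\left(c{\left(2,-5 \right)} - 68\right) + 66\right) = \left(-46 - 2\right) \left(\left(-6 - 68\right) + 66\right) = - 48 \left(-74 + 66\right) = \left(-48\right) \left(-8\right) = 384$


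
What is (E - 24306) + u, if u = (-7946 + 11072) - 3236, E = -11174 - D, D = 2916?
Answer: -38506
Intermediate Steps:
E = -14090 (E = -11174 - 1*2916 = -11174 - 2916 = -14090)
u = -110 (u = 3126 - 3236 = -110)
(E - 24306) + u = (-14090 - 24306) - 110 = -38396 - 110 = -38506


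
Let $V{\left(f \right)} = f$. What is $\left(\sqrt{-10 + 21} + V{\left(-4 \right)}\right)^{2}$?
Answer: $\left(4 - \sqrt{11}\right)^{2} \approx 0.467$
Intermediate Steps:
$\left(\sqrt{-10 + 21} + V{\left(-4 \right)}\right)^{2} = \left(\sqrt{-10 + 21} - 4\right)^{2} = \left(\sqrt{11} - 4\right)^{2} = \left(-4 + \sqrt{11}\right)^{2}$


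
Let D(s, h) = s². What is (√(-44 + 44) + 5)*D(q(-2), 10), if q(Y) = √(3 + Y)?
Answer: 5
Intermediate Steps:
(√(-44 + 44) + 5)*D(q(-2), 10) = (√(-44 + 44) + 5)*(√(3 - 2))² = (√0 + 5)*(√1)² = (0 + 5)*1² = 5*1 = 5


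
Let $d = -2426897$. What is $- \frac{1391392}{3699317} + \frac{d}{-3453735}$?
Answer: $\frac{4172362080229}{12776460598995} \approx 0.32657$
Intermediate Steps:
$- \frac{1391392}{3699317} + \frac{d}{-3453735} = - \frac{1391392}{3699317} - \frac{2426897}{-3453735} = \left(-1391392\right) \frac{1}{3699317} - - \frac{2426897}{3453735} = - \frac{1391392}{3699317} + \frac{2426897}{3453735} = \frac{4172362080229}{12776460598995}$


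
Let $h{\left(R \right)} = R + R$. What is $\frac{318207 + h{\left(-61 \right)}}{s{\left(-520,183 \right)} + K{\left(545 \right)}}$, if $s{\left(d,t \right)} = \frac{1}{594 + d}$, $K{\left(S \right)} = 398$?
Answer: $\frac{23538290}{29453} \approx 799.18$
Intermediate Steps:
$h{\left(R \right)} = 2 R$
$\frac{318207 + h{\left(-61 \right)}}{s{\left(-520,183 \right)} + K{\left(545 \right)}} = \frac{318207 + 2 \left(-61\right)}{\frac{1}{594 - 520} + 398} = \frac{318207 - 122}{\frac{1}{74} + 398} = \frac{318085}{\frac{1}{74} + 398} = \frac{318085}{\frac{29453}{74}} = 318085 \cdot \frac{74}{29453} = \frac{23538290}{29453}$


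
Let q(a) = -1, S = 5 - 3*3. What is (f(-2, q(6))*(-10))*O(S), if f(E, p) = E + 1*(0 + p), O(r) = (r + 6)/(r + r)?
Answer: -15/2 ≈ -7.5000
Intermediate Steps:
S = -4 (S = 5 - 9 = -4)
O(r) = (6 + r)/(2*r) (O(r) = (6 + r)/((2*r)) = (6 + r)*(1/(2*r)) = (6 + r)/(2*r))
f(E, p) = E + p (f(E, p) = E + 1*p = E + p)
(f(-2, q(6))*(-10))*O(S) = ((-2 - 1)*(-10))*((½)*(6 - 4)/(-4)) = (-3*(-10))*((½)*(-¼)*2) = 30*(-¼) = -15/2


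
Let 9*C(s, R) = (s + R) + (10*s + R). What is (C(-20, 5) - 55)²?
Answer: 55225/9 ≈ 6136.1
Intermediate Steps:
C(s, R) = 2*R/9 + 11*s/9 (C(s, R) = ((s + R) + (10*s + R))/9 = ((R + s) + (R + 10*s))/9 = (2*R + 11*s)/9 = 2*R/9 + 11*s/9)
(C(-20, 5) - 55)² = (((2/9)*5 + (11/9)*(-20)) - 55)² = ((10/9 - 220/9) - 55)² = (-70/3 - 55)² = (-235/3)² = 55225/9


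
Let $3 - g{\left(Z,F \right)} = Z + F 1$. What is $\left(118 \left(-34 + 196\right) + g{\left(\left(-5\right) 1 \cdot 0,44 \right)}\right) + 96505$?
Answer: $115580$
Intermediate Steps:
$g{\left(Z,F \right)} = 3 - F - Z$ ($g{\left(Z,F \right)} = 3 - \left(Z + F 1\right) = 3 - \left(Z + F\right) = 3 - \left(F + Z\right) = 3 - F - Z$)
$\left(118 \left(-34 + 196\right) + g{\left(\left(-5\right) 1 \cdot 0,44 \right)}\right) + 96505 = \left(118 \left(-34 + 196\right) - \left(41 + \left(-5\right) 1 \cdot 0\right)\right) + 96505 = \left(118 \cdot 162 - \left(41 + 0\right)\right) + 96505 = \left(19116 - 41\right) + 96505 = 19075 + 96505 = 115580$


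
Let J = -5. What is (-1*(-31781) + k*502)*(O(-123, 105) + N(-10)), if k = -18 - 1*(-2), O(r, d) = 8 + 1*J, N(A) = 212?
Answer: 5106035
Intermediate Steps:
O(r, d) = 3 (O(r, d) = 8 + 1*(-5) = 8 - 5 = 3)
k = -16 (k = -18 + 2 = -16)
(-1*(-31781) + k*502)*(O(-123, 105) + N(-10)) = (-1*(-31781) - 16*502)*(3 + 212) = (31781 - 8032)*215 = 23749*215 = 5106035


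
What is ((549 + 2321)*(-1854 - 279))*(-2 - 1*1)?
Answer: 18365130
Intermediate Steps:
((549 + 2321)*(-1854 - 279))*(-2 - 1*1) = (2870*(-2133))*(-2 - 1) = -6121710*(-3) = 18365130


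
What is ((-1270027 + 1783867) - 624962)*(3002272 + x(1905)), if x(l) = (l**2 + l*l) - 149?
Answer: -1140130944106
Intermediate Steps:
x(l) = -149 + 2*l**2 (x(l) = (l**2 + l**2) - 149 = 2*l**2 - 149 = -149 + 2*l**2)
((-1270027 + 1783867) - 624962)*(3002272 + x(1905)) = ((-1270027 + 1783867) - 624962)*(3002272 + (-149 + 2*1905**2)) = (513840 - 624962)*(3002272 + (-149 + 2*3629025)) = -111122*(3002272 + (-149 + 7258050)) = -111122*(3002272 + 7257901) = -111122*10260173 = -1140130944106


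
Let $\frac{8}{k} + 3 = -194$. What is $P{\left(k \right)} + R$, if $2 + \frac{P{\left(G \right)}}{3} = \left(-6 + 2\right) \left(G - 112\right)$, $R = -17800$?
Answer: $- \frac{3242918}{197} \approx -16462.0$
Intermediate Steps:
$k = - \frac{8}{197}$ ($k = \frac{8}{-3 - 194} = \frac{8}{-197} = 8 \left(- \frac{1}{197}\right) = - \frac{8}{197} \approx -0.040609$)
$P{\left(G \right)} = 1338 - 12 G$ ($P{\left(G \right)} = -6 + 3 \left(-6 + 2\right) \left(G - 112\right) = -6 + 3 \left(- 4 \left(-112 + G\right)\right) = -6 + 3 \left(448 - 4 G\right) = -6 - \left(-1344 + 12 G\right) = 1338 - 12 G$)
$P{\left(k \right)} + R = \left(1338 - - \frac{96}{197}\right) - 17800 = \left(1338 + \frac{96}{197}\right) - 17800 = \frac{263682}{197} - 17800 = - \frac{3242918}{197}$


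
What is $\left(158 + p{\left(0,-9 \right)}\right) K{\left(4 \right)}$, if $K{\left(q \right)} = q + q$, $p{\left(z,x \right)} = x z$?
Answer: $1264$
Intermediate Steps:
$K{\left(q \right)} = 2 q$
$\left(158 + p{\left(0,-9 \right)}\right) K{\left(4 \right)} = \left(158 - 0\right) 2 \cdot 4 = \left(158 + 0\right) 8 = 158 \cdot 8 = 1264$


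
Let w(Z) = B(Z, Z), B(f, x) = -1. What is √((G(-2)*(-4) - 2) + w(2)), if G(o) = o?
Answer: √5 ≈ 2.2361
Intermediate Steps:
w(Z) = -1
√((G(-2)*(-4) - 2) + w(2)) = √((-2*(-4) - 2) - 1) = √((8 - 2) - 1) = √(6 - 1) = √5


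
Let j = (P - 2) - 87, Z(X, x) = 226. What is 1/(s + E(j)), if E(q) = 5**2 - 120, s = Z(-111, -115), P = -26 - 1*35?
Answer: 1/131 ≈ 0.0076336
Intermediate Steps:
P = -61 (P = -26 - 35 = -61)
s = 226
j = -150 (j = (-61 - 2) - 87 = -63 - 87 = -150)
E(q) = -95 (E(q) = 25 - 120 = -95)
1/(s + E(j)) = 1/(226 - 95) = 1/131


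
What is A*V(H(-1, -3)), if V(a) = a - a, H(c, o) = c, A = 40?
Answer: 0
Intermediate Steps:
V(a) = 0
A*V(H(-1, -3)) = 40*0 = 0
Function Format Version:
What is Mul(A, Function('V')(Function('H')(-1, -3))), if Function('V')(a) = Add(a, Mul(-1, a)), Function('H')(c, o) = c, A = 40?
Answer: 0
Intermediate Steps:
Function('V')(a) = 0
Mul(A, Function('V')(Function('H')(-1, -3))) = Mul(40, 0) = 0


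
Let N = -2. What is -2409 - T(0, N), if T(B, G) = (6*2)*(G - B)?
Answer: -2385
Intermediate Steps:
T(B, G) = -12*B + 12*G (T(B, G) = 12*(G - B) = -12*B + 12*G)
-2409 - T(0, N) = -2409 - (-12*0 + 12*(-2)) = -2409 - (0 - 24) = -2409 - 1*(-24) = -2409 + 24 = -2385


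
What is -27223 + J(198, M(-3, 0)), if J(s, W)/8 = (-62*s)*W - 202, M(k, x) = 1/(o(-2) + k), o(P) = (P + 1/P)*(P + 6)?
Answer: -276699/13 ≈ -21285.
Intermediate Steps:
o(P) = (6 + P)*(P + 1/P) (o(P) = (P + 1/P)*(6 + P) = (6 + P)*(P + 1/P))
M(k, x) = 1/(-10 + k) (M(k, x) = 1/((1 + (-2)² + 6*(-2) + 6/(-2)) + k) = 1/((1 + 4 - 12 + 6*(-½)) + k) = 1/((1 + 4 - 12 - 3) + k) = 1/(-10 + k))
J(s, W) = -1616 - 496*W*s (J(s, W) = 8*((-62*s)*W - 202) = 8*(-62*W*s - 202) = 8*(-202 - 62*W*s) = -1616 - 496*W*s)
-27223 + J(198, M(-3, 0)) = -27223 + (-1616 - 496*198/(-10 - 3)) = -27223 + (-1616 - 496*198/(-13)) = -27223 + (-1616 - 496*(-1/13)*198) = -27223 + (-1616 + 98208/13) = -27223 + 77200/13 = -276699/13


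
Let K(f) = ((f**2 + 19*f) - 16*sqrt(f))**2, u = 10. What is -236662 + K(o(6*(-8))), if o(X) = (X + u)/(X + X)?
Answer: -1255449527183/5308416 - 17689*sqrt(57)/864 ≈ -2.3666e+5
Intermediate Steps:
o(X) = (10 + X)/(2*X) (o(X) = (X + 10)/(X + X) = (10 + X)/((2*X)) = (10 + X)*(1/(2*X)) = (10 + X)/(2*X))
K(f) = (f**2 - 16*sqrt(f) + 19*f)**2
-236662 + K(o(6*(-8))) = -236662 + (((10 + 6*(-8))/(2*((6*(-8)))))**2 - 16*sqrt(57)/12 + 19*((10 + 6*(-8))/(2*((6*(-8))))))**2 = -236662 + (((1/2)*(10 - 48)/(-48))**2 - 16*sqrt(19)*sqrt(-1/(-48)) + 19*((1/2)*(10 - 48)/(-48)))**2 = -236662 + (((1/2)*(-1/48)*(-38))**2 - 16*sqrt(57)/12 + 19*((1/2)*(-1/48)*(-38)))**2 = -236662 + ((19/48)**2 - 4*sqrt(57)/3 + 19*(19/48))**2 = -236662 + (361/2304 - 4*sqrt(57)/3 + 361/48)**2 = -236662 + (17689/2304 - 4*sqrt(57)/3)**2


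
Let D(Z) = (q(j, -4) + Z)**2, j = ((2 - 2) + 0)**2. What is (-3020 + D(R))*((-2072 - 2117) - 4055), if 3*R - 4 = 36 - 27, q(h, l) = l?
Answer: 24895964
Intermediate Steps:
j = 0 (j = (0 + 0)**2 = 0**2 = 0)
R = 13/3 (R = 4/3 + (36 - 27)/3 = 4/3 + (1/3)*9 = 4/3 + 3 = 13/3 ≈ 4.3333)
D(Z) = (-4 + Z)**2
(-3020 + D(R))*((-2072 - 2117) - 4055) = (-3020 + (-4 + 13/3)**2)*((-2072 - 2117) - 4055) = (-3020 + (1/3)**2)*(-4189 - 4055) = (-3020 + 1/9)*(-8244) = -27179/9*(-8244) = 24895964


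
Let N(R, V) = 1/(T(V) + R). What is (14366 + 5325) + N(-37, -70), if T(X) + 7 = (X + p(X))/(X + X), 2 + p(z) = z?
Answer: 59250149/3009 ≈ 19691.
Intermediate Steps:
p(z) = -2 + z
T(X) = -7 + (-2 + 2*X)/(2*X) (T(X) = -7 + (X + (-2 + X))/(X + X) = -7 + (-2 + 2*X)/((2*X)) = -7 + (-2 + 2*X)*(1/(2*X)) = -7 + (-2 + 2*X)/(2*X))
N(R, V) = 1/(-6 + R - 1/V) (N(R, V) = 1/((-6 - 1/V) + R) = 1/(-6 + R - 1/V))
(14366 + 5325) + N(-37, -70) = (14366 + 5325) - 70/(-1 - 6*(-70) - 37*(-70)) = 19691 - 70/(-1 + 420 + 2590) = 19691 - 70/3009 = 59250149/3009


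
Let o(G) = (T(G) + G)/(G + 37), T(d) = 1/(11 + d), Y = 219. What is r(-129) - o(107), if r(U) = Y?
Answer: 412069/1888 ≈ 218.26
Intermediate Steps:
r(U) = 219
o(G) = (G + 1/(11 + G))/(37 + G) (o(G) = (1/(11 + G) + G)/(G + 37) = (G + 1/(11 + G))/(37 + G))
r(-129) - o(107) = 219 - (1 + 107*(11 + 107))/((11 + 107)*(37 + 107)) = 219 - (1 + 107*118)/(118*144) = 219 - (1 + 12626)/(118*144) = 219 - 12627/(118*144) = 219 - 1*1403/1888 = 219 - 1403/1888 = 412069/1888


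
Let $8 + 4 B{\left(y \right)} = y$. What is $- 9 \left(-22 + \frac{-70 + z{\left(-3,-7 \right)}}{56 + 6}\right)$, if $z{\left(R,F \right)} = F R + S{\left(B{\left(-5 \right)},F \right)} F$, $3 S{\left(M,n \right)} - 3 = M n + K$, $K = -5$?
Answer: $\frac{52611}{248} \approx 212.14$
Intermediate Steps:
$B{\left(y \right)} = -2 + \frac{y}{4}$
$S{\left(M,n \right)} = - \frac{2}{3} + \frac{M n}{3}$ ($S{\left(M,n \right)} = 1 + \frac{M n - 5}{3} = 1 + \frac{-5 + M n}{3} = 1 + \left(- \frac{5}{3} + \frac{M n}{3}\right) = - \frac{2}{3} + \frac{M n}{3}$)
$z{\left(R,F \right)} = F R + F \left(- \frac{2}{3} - \frac{13 F}{12}\right)$ ($z{\left(R,F \right)} = F R + \left(- \frac{2}{3} + \frac{\left(-2 + \frac{1}{4} \left(-5\right)\right) F}{3}\right) F = F R + \left(- \frac{2}{3} + \frac{\left(-2 - \frac{5}{4}\right) F}{3}\right) F = F R + \left(- \frac{2}{3} + \frac{1}{3} \left(- \frac{13}{4}\right) F\right) F = F R + \left(- \frac{2}{3} - \frac{13 F}{12}\right) F = F R + F \left(- \frac{2}{3} - \frac{13 F}{12}\right)$)
$- 9 \left(-22 + \frac{-70 + z{\left(-3,-7 \right)}}{56 + 6}\right) = - 9 \left(-22 + \frac{-70 + \frac{1}{12} \left(-7\right) \left(-8 - -91 + 12 \left(-3\right)\right)}{56 + 6}\right) = - 9 \left(-22 + \frac{-70 + \frac{1}{12} \left(-7\right) \left(-8 + 91 - 36\right)}{62}\right) = - 9 \left(-22 + \left(-70 + \frac{1}{12} \left(-7\right) 47\right) \frac{1}{62}\right) = - 9 \left(-22 + \left(-70 - \frac{329}{12}\right) \frac{1}{62}\right) = - 9 \left(-22 - \frac{1169}{744}\right) = \left(-9\right) \left(- \frac{17537}{744}\right) = \frac{52611}{248}$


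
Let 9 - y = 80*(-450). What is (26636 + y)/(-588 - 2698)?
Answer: -62645/3286 ≈ -19.064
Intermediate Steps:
y = 36009 (y = 9 - 80*(-450) = 9 - 1*(-36000) = 9 + 36000 = 36009)
(26636 + y)/(-588 - 2698) = (26636 + 36009)/(-588 - 2698) = 62645/(-3286) = 62645*(-1/3286) = -62645/3286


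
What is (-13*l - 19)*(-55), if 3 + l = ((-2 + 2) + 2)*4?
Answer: 4620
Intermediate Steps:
l = 5 (l = -3 + ((-2 + 2) + 2)*4 = -3 + (0 + 2)*4 = -3 + 2*4 = -3 + 8 = 5)
(-13*l - 19)*(-55) = (-13*5 - 19)*(-55) = (-65 - 19)*(-55) = -84*(-55) = 4620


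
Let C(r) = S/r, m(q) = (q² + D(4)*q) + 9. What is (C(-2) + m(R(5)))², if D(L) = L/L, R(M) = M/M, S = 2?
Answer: 100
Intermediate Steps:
R(M) = 1
D(L) = 1
m(q) = 9 + q + q² (m(q) = (q² + 1*q) + 9 = (q² + q) + 9 = (q + q²) + 9 = 9 + q + q²)
C(r) = 2/r
(C(-2) + m(R(5)))² = (2/(-2) + (9 + 1 + 1²))² = (2*(-½) + (9 + 1 + 1))² = (-1 + 11)² = 10² = 100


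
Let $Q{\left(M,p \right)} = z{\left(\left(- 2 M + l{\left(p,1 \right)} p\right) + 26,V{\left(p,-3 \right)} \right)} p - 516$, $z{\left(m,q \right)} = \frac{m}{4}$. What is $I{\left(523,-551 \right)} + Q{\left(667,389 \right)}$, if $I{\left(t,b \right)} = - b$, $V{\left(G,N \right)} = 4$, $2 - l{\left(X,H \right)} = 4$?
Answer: $- \frac{405657}{2} \approx -2.0283 \cdot 10^{5}$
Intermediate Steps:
$l{\left(X,H \right)} = -2$ ($l{\left(X,H \right)} = 2 - 4 = -2$)
$z{\left(m,q \right)} = \frac{m}{4}$ ($z{\left(m,q \right)} = m \frac{1}{4} = \frac{m}{4}$)
$Q{\left(M,p \right)} = -516 + p \left(\frac{13}{2} - \frac{M}{2} - \frac{p}{2}\right)$ ($Q{\left(M,p \right)} = \frac{\left(- 2 M - 2 p\right) + 26}{4} p - 516 = \frac{26 - 2 M - 2 p}{4} p - 516 = \left(\frac{13}{2} - \frac{M}{2} - \frac{p}{2}\right) p - 516 = p \left(\frac{13}{2} - \frac{M}{2} - \frac{p}{2}\right) - 516 = -516 + p \left(\frac{13}{2} - \frac{M}{2} - \frac{p}{2}\right)$)
$I{\left(523,-551 \right)} + Q{\left(667,389 \right)} = \left(-1\right) \left(-551\right) + \left(-516 + \frac{1}{2} \cdot 389 \left(13 - 667 - 389\right)\right) = 551 + \left(-516 + \frac{1}{2} \cdot 389 \left(13 - 667 - 389\right)\right) = 551 + \left(-516 + \frac{1}{2} \cdot 389 \left(-1043\right)\right) = 551 - \frac{406759}{2} = - \frac{405657}{2}$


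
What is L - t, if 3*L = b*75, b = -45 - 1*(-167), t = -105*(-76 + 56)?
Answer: 950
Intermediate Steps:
t = 2100 (t = -105*(-20) = 2100)
b = 122 (b = -45 + 167 = 122)
L = 3050 (L = (122*75)/3 = (1/3)*9150 = 3050)
L - t = 3050 - 1*2100 = 3050 - 2100 = 950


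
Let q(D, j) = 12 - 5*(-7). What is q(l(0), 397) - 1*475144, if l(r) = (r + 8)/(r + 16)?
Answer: -475097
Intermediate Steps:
l(r) = (8 + r)/(16 + r)
q(D, j) = 47 (q(D, j) = 12 + 35 = 47)
q(l(0), 397) - 1*475144 = 47 - 1*475144 = 47 - 475144 = -475097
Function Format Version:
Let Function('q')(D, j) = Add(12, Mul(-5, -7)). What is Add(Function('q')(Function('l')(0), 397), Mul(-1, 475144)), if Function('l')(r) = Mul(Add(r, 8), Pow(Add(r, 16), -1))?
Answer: -475097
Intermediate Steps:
Function('l')(r) = Mul(Pow(Add(16, r), -1), Add(8, r)) (Function('l')(r) = Mul(Add(8, r), Pow(Add(16, r), -1)) = Mul(Pow(Add(16, r), -1), Add(8, r)))
Function('q')(D, j) = 47 (Function('q')(D, j) = Add(12, 35) = 47)
Add(Function('q')(Function('l')(0), 397), Mul(-1, 475144)) = Add(47, Mul(-1, 475144)) = Add(47, -475144) = -475097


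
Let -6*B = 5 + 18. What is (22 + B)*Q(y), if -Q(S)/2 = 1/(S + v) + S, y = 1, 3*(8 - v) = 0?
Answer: -1090/27 ≈ -40.370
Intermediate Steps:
v = 8 (v = 8 - ⅓*0 = 8 + 0 = 8)
B = -23/6 (B = -(5 + 18)/6 = -⅙*23 = -23/6 ≈ -3.8333)
Q(S) = -2*S - 2/(8 + S) (Q(S) = -2*(1/(S + 8) + S) = -2*(1/(8 + S) + S) = -2*(S + 1/(8 + S)) = -2*S - 2/(8 + S))
(22 + B)*Q(y) = (22 - 23/6)*(2*(-1 - 1*1² - 8*1)/(8 + 1)) = 109*(2*(-1 - 1*1 - 8)/9)/6 = 109*(2*(⅑)*(-1 - 1 - 8))/6 = 109*(2*(⅑)*(-10))/6 = (109/6)*(-20/9) = -1090/27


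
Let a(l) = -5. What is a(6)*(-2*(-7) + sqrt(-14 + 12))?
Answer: -70 - 5*I*sqrt(2) ≈ -70.0 - 7.0711*I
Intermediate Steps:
a(6)*(-2*(-7) + sqrt(-14 + 12)) = -5*(-2*(-7) + sqrt(-14 + 12)) = -5*(14 + sqrt(-2)) = -5*(14 + I*sqrt(2)) = -70 - 5*I*sqrt(2)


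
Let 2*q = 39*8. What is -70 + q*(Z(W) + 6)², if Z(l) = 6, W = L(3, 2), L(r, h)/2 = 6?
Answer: 22394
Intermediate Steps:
L(r, h) = 12 (L(r, h) = 2*6 = 12)
W = 12
q = 156 (q = (39*8)/2 = (½)*312 = 156)
-70 + q*(Z(W) + 6)² = -70 + 156*(6 + 6)² = -70 + 156*12² = -70 + 156*144 = -70 + 22464 = 22394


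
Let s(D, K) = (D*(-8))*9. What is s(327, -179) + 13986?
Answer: -9558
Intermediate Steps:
s(D, K) = -72*D (s(D, K) = -8*D*9 = -72*D)
s(327, -179) + 13986 = -72*327 + 13986 = -23544 + 13986 = -9558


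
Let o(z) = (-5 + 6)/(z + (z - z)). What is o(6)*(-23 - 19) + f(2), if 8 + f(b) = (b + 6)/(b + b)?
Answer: -13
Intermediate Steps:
f(b) = -8 + (6 + b)/(2*b) (f(b) = -8 + (b + 6)/(b + b) = -8 + (6 + b)/((2*b)) = -8 + (6 + b)*(1/(2*b)) = -8 + (6 + b)/(2*b))
o(z) = 1/z (o(z) = 1/(z + 0) = 1/z)
o(6)*(-23 - 19) + f(2) = (-23 - 19)/6 + (-15/2 + 3/2) = (⅙)*(-42) + (-15/2 + 3*(½)) = -7 + (-15/2 + 3/2) = -7 - 6 = -13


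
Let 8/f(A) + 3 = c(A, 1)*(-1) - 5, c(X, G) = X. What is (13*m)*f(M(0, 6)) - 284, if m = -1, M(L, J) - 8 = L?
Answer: -555/2 ≈ -277.50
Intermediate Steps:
M(L, J) = 8 + L
f(A) = 8/(-8 - A) (f(A) = 8/(-3 + (A*(-1) - 5)) = 8/(-3 + (-A - 5)) = 8/(-3 + (-5 - A)) = 8/(-8 - A))
(13*m)*f(M(0, 6)) - 284 = (13*(-1))*(-8/(8 + (8 + 0))) - 284 = -(-104)/(8 + 8) - 284 = -(-104)/16 - 284 = -13*(-1/2) - 284 = 13/2 - 284 = -555/2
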